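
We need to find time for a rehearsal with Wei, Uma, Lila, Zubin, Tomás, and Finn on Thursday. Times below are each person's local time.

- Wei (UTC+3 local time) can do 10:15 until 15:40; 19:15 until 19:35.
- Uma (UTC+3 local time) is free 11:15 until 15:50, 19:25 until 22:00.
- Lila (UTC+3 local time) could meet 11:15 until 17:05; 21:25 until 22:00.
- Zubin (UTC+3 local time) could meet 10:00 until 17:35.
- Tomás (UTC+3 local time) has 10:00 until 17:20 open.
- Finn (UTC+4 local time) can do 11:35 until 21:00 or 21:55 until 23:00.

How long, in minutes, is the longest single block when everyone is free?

265

Wei in UTC: 07:15-12:40, 16:15-16:35 (subtract 3h to convert from UTC+3).
Uma in UTC: 08:15-12:50, 16:25-19:00 (subtract 3h to convert from UTC+3).
Lila in UTC: 08:15-14:05, 18:25-19:00 (subtract 3h to convert from UTC+3).
Zubin in UTC: 07:00-14:35 (subtract 3h to convert from UTC+3).
Tomás in UTC: 07:00-14:20 (subtract 3h to convert from UTC+3).
Finn in UTC: 07:35-17:00, 17:55-19:00 (subtract 4h to convert from UTC+4).
Wei ∩ Uma: 08:15-12:40, 16:25-16:35.
Wei ∩ Uma ∩ Lila: 08:15-12:40.
Wei ∩ Uma ∩ Lila ∩ Zubin: 08:15-12:40.
Wei ∩ Uma ∩ Lila ∩ Zubin ∩ Tomás: 08:15-12:40.
Wei ∩ Uma ∩ Lila ∩ Zubin ∩ Tomás ∩ Finn: 08:15-12:40.
The longest is 08:15-12:40 at 265 minutes.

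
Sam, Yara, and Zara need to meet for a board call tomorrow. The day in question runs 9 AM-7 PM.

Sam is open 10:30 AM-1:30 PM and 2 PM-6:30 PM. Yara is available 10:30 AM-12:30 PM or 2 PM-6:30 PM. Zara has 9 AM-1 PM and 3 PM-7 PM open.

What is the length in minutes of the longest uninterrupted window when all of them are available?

210

Sam ∩ Yara: 10:30-12:30, 14:00-18:30.
Sam ∩ Yara ∩ Zara: 10:30-12:30, 15:00-18:30.
Those are the intersection windows.
The longest is 15:00-18:30 at 210 minutes.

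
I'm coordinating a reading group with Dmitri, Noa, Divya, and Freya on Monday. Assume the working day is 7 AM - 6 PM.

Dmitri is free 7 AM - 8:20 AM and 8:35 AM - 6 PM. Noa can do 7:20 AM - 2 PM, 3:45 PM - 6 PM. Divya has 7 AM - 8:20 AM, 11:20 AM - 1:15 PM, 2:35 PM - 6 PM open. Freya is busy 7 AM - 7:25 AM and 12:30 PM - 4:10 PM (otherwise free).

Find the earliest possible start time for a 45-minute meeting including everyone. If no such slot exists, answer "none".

07:25

Dmitri free: 07:00-08:20, 08:35-18:00.
Noa free: 07:20-14:00, 15:45-18:00.
Divya free: 07:00-08:20, 11:20-13:15, 14:35-18:00.
Freya free: 07:25-12:30, 16:10-18:00 (invert busy blocks within the working day).
Dmitri ∩ Noa: 07:20-08:20, 08:35-14:00, 15:45-18:00.
Dmitri ∩ Noa ∩ Divya: 07:20-08:20, 11:20-13:15, 15:45-18:00.
Dmitri ∩ Noa ∩ Divya ∩ Freya: 07:25-08:20, 11:20-12:30, 16:10-18:00.
The first common window of at least 45 minutes is 07:25-08:20, so the earliest start is 07:25.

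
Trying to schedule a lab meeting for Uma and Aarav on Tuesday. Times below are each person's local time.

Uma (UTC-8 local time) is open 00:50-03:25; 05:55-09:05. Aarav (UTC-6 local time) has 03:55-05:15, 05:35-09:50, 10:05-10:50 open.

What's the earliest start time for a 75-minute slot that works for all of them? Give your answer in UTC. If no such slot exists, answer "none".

Uma in UTC: 08:50-11:25, 13:55-17:05 (add 8h to convert from UTC-8).
Aarav in UTC: 09:55-11:15, 11:35-15:50, 16:05-16:50 (add 6h to convert from UTC-6).
Uma ∩ Aarav: 09:55-11:15, 13:55-15:50, 16:05-16:50.
The first common window of at least 75 minutes is 09:55-11:15, so the earliest start is 09:55.

09:55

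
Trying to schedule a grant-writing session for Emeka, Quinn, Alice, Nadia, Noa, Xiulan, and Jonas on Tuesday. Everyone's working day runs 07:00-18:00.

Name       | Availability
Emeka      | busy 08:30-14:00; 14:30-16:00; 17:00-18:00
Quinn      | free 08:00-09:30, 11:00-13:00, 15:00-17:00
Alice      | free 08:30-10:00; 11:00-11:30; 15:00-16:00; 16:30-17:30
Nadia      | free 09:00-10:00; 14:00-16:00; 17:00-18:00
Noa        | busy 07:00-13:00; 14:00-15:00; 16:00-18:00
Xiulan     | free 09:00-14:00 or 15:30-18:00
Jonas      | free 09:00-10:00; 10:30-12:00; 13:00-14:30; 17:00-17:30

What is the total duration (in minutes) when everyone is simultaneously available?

Emeka free: 07:00-08:30, 14:00-14:30, 16:00-17:00 (invert busy blocks within the working day).
Quinn free: 08:00-09:30, 11:00-13:00, 15:00-17:00.
Alice free: 08:30-10:00, 11:00-11:30, 15:00-16:00, 16:30-17:30.
Nadia free: 09:00-10:00, 14:00-16:00, 17:00-18:00.
Noa free: 13:00-14:00, 15:00-16:00 (invert busy blocks within the working day).
Xiulan free: 09:00-14:00, 15:30-18:00.
Jonas free: 09:00-10:00, 10:30-12:00, 13:00-14:30, 17:00-17:30.
Emeka ∩ Quinn: 08:00-08:30, 16:00-17:00.
Emeka ∩ Quinn ∩ Alice: 16:30-17:00.
Emeka ∩ Quinn ∩ Alice ∩ Nadia: ∅.
Emeka ∩ Quinn ∩ Alice ∩ Nadia ∩ Noa: ∅.
Emeka ∩ Quinn ∩ Alice ∩ Nadia ∩ Noa ∩ Xiulan: ∅.
Emeka ∩ Quinn ∩ Alice ∩ Nadia ∩ Noa ∩ Xiulan ∩ Jonas: ∅.
There is no time when everyone is free.
There is no common window, so the total is 0 minutes.

0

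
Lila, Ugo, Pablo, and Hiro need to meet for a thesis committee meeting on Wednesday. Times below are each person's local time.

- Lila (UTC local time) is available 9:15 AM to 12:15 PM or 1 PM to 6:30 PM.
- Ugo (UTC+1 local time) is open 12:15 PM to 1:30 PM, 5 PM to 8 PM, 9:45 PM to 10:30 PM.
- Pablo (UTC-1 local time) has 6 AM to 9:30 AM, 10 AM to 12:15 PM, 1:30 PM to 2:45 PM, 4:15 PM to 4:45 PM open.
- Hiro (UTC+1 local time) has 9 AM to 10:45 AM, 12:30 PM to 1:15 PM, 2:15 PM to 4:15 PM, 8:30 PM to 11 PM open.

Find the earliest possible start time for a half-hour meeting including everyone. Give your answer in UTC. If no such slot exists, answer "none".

Lila in UTC: 09:15-12:15, 13:00-18:30.
Ugo in UTC: 11:15-12:30, 16:00-19:00, 20:45-21:30 (subtract 1h to convert from UTC+1).
Pablo in UTC: 07:00-10:30, 11:00-13:15, 14:30-15:45, 17:15-17:45 (add 1h to convert from UTC-1).
Hiro in UTC: 08:00-09:45, 11:30-12:15, 13:15-15:15, 19:30-22:00 (subtract 1h to convert from UTC+1).
Lila ∩ Ugo: 11:15-12:15, 16:00-18:30.
Lila ∩ Ugo ∩ Pablo: 11:15-12:15, 17:15-17:45.
Lila ∩ Ugo ∩ Pablo ∩ Hiro: 11:30-12:15.
So the common availability across everyone is 11:30-12:15.
The first common window of at least 30 minutes is 11:30-12:15, so the earliest start is 11:30.

11:30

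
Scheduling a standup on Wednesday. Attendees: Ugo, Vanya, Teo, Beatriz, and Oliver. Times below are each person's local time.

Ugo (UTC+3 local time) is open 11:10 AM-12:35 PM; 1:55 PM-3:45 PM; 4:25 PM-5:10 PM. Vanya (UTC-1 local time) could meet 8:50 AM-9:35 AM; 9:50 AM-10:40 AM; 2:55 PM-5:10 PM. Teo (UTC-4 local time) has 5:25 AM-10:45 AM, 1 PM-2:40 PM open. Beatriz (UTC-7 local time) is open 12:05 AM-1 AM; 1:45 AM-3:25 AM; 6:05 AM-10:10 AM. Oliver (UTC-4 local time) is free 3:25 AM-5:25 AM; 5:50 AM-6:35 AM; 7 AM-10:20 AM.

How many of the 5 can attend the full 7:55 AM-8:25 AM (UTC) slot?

1

Ugo in UTC: 08:10-09:35, 10:55-12:45, 13:25-14:10 (subtract 3h to convert from UTC+3).
Vanya in UTC: 09:50-10:35, 10:50-11:40, 15:55-18:10 (add 1h to convert from UTC-1).
Teo in UTC: 09:25-14:45, 17:00-18:40 (add 4h to convert from UTC-4).
Beatriz in UTC: 07:05-08:00, 08:45-10:25, 13:05-17:10 (add 7h to convert from UTC-7).
Oliver in UTC: 07:25-09:25, 09:50-10:35, 11:00-14:20 (add 4h to convert from UTC-4).
Oliver can make the full 07:55-08:25 slot — that's 1.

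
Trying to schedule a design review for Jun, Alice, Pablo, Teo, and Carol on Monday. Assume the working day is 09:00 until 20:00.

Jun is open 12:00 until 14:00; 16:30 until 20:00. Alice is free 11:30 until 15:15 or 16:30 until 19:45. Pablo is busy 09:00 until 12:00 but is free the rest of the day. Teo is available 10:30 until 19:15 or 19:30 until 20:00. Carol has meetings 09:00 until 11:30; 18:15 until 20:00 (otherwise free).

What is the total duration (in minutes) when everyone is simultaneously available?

225

Jun free: 12:00-14:00, 16:30-20:00.
Alice free: 11:30-15:15, 16:30-19:45.
Pablo free: 12:00-20:00 (invert busy blocks within the working day).
Teo free: 10:30-19:15, 19:30-20:00.
Carol free: 11:30-18:15 (invert busy blocks within the working day).
Jun ∩ Alice: 12:00-14:00, 16:30-19:45.
Jun ∩ Alice ∩ Pablo: 12:00-14:00, 16:30-19:45.
Jun ∩ Alice ∩ Pablo ∩ Teo: 12:00-14:00, 16:30-19:15, 19:30-19:45.
Jun ∩ Alice ∩ Pablo ∩ Teo ∩ Carol: 12:00-14:00, 16:30-18:15.
Those are the intersection windows.
Summing the common windows: 120 + 105 = 225 minutes.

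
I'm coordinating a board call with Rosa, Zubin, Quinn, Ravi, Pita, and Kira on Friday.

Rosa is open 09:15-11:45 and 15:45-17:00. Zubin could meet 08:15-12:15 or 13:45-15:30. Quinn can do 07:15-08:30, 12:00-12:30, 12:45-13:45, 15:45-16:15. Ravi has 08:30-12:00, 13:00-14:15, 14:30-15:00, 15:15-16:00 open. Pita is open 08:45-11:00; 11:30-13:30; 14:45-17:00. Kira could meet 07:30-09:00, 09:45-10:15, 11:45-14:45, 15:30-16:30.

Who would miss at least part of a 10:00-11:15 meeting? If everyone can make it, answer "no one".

Rosa: free for 10:00-11:15. Zubin: free for 10:00-11:15. Quinn: not fully free for 10:00-11:15. Ravi: free for 10:00-11:15. Pita: not fully free for 10:00-11:15. Kira: not fully free for 10:00-11:15.

Kira, Pita, Quinn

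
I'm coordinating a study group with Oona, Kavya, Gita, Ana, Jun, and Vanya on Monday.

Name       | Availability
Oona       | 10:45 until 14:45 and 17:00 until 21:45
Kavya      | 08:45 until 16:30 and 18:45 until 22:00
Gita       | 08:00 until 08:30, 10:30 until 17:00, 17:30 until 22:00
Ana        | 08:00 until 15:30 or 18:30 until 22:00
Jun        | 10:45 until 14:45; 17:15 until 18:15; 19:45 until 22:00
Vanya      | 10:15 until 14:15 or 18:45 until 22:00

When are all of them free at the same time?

Oona ∩ Kavya: 10:45-14:45, 18:45-21:45.
Oona ∩ Kavya ∩ Gita: 10:45-14:45, 18:45-21:45.
Oona ∩ Kavya ∩ Gita ∩ Ana: 10:45-14:45, 18:45-21:45.
Oona ∩ Kavya ∩ Gita ∩ Ana ∩ Jun: 10:45-14:45, 19:45-21:45.
Oona ∩ Kavya ∩ Gita ∩ Ana ∩ Jun ∩ Vanya: 10:45-14:15, 19:45-21:45.

10:45-14:15, 19:45-21:45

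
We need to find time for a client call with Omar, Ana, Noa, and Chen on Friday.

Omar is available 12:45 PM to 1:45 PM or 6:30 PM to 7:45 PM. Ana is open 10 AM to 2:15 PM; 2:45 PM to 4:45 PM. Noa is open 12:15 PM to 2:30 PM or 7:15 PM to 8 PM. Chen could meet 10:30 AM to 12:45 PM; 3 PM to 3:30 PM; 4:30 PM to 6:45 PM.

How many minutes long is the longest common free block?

0

Omar ∩ Ana: 12:45-13:45.
Omar ∩ Ana ∩ Noa: 12:45-13:45.
Omar ∩ Ana ∩ Noa ∩ Chen: ∅.
There is no time when everyone is free.
No common window exists, so the longest block is 0 minutes.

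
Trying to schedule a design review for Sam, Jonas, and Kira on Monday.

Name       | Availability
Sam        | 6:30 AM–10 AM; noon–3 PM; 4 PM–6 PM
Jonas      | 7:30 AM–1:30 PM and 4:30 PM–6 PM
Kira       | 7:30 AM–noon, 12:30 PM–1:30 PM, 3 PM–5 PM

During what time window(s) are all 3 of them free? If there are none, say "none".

07:30-10:00, 12:30-13:30, 16:30-17:00

Sam ∩ Jonas: 07:30-10:00, 12:00-13:30, 16:30-18:00.
Sam ∩ Jonas ∩ Kira: 07:30-10:00, 12:30-13:30, 16:30-17:00.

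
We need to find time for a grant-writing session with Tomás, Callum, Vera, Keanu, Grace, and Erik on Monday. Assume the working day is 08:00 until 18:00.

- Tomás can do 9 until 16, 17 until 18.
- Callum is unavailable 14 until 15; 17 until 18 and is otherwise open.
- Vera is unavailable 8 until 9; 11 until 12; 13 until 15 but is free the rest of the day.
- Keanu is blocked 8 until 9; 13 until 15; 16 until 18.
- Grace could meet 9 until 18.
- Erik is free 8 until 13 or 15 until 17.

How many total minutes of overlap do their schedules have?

Tomás free: 09:00-16:00, 17:00-18:00.
Callum free: 08:00-14:00, 15:00-17:00 (invert busy blocks within the working day).
Vera free: 09:00-11:00, 12:00-13:00, 15:00-18:00 (invert busy blocks within the working day).
Keanu free: 09:00-13:00, 15:00-16:00 (invert busy blocks within the working day).
Grace free: 09:00-18:00.
Erik free: 08:00-13:00, 15:00-17:00.
Tomás ∩ Callum: 09:00-14:00, 15:00-16:00.
Tomás ∩ Callum ∩ Vera: 09:00-11:00, 12:00-13:00, 15:00-16:00.
Tomás ∩ Callum ∩ Vera ∩ Keanu: 09:00-11:00, 12:00-13:00, 15:00-16:00.
Tomás ∩ Callum ∩ Vera ∩ Keanu ∩ Grace: 09:00-11:00, 12:00-13:00, 15:00-16:00.
Tomás ∩ Callum ∩ Vera ∩ Keanu ∩ Grace ∩ Erik: 09:00-11:00, 12:00-13:00, 15:00-16:00.
Summing the common windows: 120 + 60 + 60 = 240 minutes.

240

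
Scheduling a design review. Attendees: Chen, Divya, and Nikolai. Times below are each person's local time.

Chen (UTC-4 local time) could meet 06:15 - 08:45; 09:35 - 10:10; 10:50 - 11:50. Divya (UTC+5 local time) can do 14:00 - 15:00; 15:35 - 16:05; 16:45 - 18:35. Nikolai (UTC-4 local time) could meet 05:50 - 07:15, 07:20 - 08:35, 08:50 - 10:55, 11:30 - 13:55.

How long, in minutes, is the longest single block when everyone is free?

Chen in UTC: 10:15-12:45, 13:35-14:10, 14:50-15:50 (add 4h to convert from UTC-4).
Divya in UTC: 09:00-10:00, 10:35-11:05, 11:45-13:35 (subtract 5h to convert from UTC+5).
Nikolai in UTC: 09:50-11:15, 11:20-12:35, 12:50-14:55, 15:30-17:55 (add 4h to convert from UTC-4).
Chen ∩ Divya: 10:35-11:05, 11:45-12:45.
Chen ∩ Divya ∩ Nikolai: 10:35-11:05, 11:45-12:35.
Those are the intersection windows.
The longest is 11:45-12:35 at 50 minutes.

50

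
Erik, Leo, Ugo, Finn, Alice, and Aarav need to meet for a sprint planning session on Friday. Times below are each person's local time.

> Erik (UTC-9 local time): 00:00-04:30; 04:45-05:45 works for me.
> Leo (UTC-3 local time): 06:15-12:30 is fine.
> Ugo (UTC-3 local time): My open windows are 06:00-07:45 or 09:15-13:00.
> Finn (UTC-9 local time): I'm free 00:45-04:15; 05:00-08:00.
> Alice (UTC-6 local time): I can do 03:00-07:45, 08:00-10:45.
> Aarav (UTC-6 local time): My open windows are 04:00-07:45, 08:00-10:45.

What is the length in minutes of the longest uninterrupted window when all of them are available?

60

Erik in UTC: 09:00-13:30, 13:45-14:45 (add 9h to convert from UTC-9).
Leo in UTC: 09:15-15:30 (add 3h to convert from UTC-3).
Ugo in UTC: 09:00-10:45, 12:15-16:00 (add 3h to convert from UTC-3).
Finn in UTC: 09:45-13:15, 14:00-17:00 (add 9h to convert from UTC-9).
Alice in UTC: 09:00-13:45, 14:00-16:45 (add 6h to convert from UTC-6).
Aarav in UTC: 10:00-13:45, 14:00-16:45 (add 6h to convert from UTC-6).
Erik ∩ Leo: 09:15-13:30, 13:45-14:45.
Erik ∩ Leo ∩ Ugo: 09:15-10:45, 12:15-13:30, 13:45-14:45.
Erik ∩ Leo ∩ Ugo ∩ Finn: 09:45-10:45, 12:15-13:15, 14:00-14:45.
Erik ∩ Leo ∩ Ugo ∩ Finn ∩ Alice: 09:45-10:45, 12:15-13:15, 14:00-14:45.
Erik ∩ Leo ∩ Ugo ∩ Finn ∩ Alice ∩ Aarav: 10:00-10:45, 12:15-13:15, 14:00-14:45.
The longest is 12:15-13:15 at 60 minutes.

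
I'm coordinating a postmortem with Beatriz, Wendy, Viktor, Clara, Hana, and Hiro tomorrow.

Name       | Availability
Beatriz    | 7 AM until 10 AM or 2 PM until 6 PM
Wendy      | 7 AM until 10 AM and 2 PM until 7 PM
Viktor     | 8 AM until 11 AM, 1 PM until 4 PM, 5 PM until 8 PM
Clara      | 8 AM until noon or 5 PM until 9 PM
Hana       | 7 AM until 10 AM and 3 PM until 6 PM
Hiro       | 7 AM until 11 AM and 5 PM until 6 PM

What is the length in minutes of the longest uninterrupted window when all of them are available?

Beatriz ∩ Wendy: 07:00-10:00, 14:00-18:00.
Beatriz ∩ Wendy ∩ Viktor: 08:00-10:00, 14:00-16:00, 17:00-18:00.
Beatriz ∩ Wendy ∩ Viktor ∩ Clara: 08:00-10:00, 17:00-18:00.
Beatriz ∩ Wendy ∩ Viktor ∩ Clara ∩ Hana: 08:00-10:00, 17:00-18:00.
Beatriz ∩ Wendy ∩ Viktor ∩ Clara ∩ Hana ∩ Hiro: 08:00-10:00, 17:00-18:00.
The longest is 08:00-10:00 at 120 minutes.

120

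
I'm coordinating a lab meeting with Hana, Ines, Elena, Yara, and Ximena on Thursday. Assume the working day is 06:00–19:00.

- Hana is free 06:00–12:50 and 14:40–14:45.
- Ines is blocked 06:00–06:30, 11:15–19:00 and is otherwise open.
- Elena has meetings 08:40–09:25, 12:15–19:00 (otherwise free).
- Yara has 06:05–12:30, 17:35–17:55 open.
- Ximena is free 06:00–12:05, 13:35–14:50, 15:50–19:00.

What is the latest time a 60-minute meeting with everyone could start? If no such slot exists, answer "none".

10:15

Hana free: 06:00-12:50, 14:40-14:45.
Ines free: 06:30-11:15 (invert busy blocks within the working day).
Elena free: 06:00-08:40, 09:25-12:15 (invert busy blocks within the working day).
Yara free: 06:05-12:30, 17:35-17:55.
Ximena free: 06:00-12:05, 13:35-14:50, 15:50-19:00.
Hana ∩ Ines: 06:30-11:15.
Hana ∩ Ines ∩ Elena: 06:30-08:40, 09:25-11:15.
Hana ∩ Ines ∩ Elena ∩ Yara: 06:30-08:40, 09:25-11:15.
Hana ∩ Ines ∩ Elena ∩ Yara ∩ Ximena: 06:30-08:40, 09:25-11:15.
The last common window of at least 60 minutes is 09:25-11:15; a 60-minute meeting can start as late as 10:15 and still end by 11:15.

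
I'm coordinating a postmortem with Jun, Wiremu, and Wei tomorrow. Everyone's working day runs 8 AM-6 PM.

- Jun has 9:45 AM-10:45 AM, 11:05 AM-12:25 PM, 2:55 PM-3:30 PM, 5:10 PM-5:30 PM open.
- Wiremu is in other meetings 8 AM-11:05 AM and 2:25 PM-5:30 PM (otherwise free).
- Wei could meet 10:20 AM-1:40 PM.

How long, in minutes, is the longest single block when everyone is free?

Jun free: 09:45-10:45, 11:05-12:25, 14:55-15:30, 17:10-17:30.
Wiremu free: 11:05-14:25, 17:30-18:00 (invert busy blocks within the working day).
Wei free: 10:20-13:40.
Jun ∩ Wiremu: 11:05-12:25.
Jun ∩ Wiremu ∩ Wei: 11:05-12:25.
The longest is 11:05-12:25 at 80 minutes.

80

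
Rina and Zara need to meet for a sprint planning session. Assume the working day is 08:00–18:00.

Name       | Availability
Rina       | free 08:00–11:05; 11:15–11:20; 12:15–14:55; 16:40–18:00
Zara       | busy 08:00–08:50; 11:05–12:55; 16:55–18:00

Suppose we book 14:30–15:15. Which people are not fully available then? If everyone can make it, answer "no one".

Rina

Rina free: 08:00-11:05, 11:15-11:20, 12:15-14:55, 16:40-18:00.
Zara free: 08:50-11:05, 12:55-16:55 (invert busy blocks within the working day).
Rina: not fully free for 14:30-15:15. Zara: free for 14:30-15:15.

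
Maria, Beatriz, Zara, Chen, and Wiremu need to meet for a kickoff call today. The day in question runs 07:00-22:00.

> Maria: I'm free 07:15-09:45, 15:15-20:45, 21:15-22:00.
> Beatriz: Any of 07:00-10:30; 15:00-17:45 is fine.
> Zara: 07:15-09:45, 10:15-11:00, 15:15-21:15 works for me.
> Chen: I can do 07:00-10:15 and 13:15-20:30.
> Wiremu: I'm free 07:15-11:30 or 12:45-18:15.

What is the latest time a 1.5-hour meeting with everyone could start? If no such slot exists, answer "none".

Maria ∩ Beatriz: 07:15-09:45, 15:15-17:45.
Maria ∩ Beatriz ∩ Zara: 07:15-09:45, 15:15-17:45.
Maria ∩ Beatriz ∩ Zara ∩ Chen: 07:15-09:45, 15:15-17:45.
Maria ∩ Beatriz ∩ Zara ∩ Chen ∩ Wiremu: 07:15-09:45, 15:15-17:45.
The last common window of at least 90 minutes is 15:15-17:45; a 90-minute meeting can start as late as 16:15 and still end by 17:45.

16:15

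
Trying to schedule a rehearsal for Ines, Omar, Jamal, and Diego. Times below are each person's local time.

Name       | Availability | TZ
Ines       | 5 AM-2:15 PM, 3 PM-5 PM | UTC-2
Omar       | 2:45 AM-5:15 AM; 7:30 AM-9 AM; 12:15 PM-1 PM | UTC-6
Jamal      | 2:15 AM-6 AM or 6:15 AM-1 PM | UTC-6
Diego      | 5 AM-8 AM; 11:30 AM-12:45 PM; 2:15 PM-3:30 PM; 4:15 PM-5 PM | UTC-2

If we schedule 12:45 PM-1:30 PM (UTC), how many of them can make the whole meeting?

2

Ines in UTC: 07:00-16:15, 17:00-19:00 (add 2h to convert from UTC-2).
Omar in UTC: 08:45-11:15, 13:30-15:00, 18:15-19:00 (add 6h to convert from UTC-6).
Jamal in UTC: 08:15-12:00, 12:15-19:00 (add 6h to convert from UTC-6).
Diego in UTC: 07:00-10:00, 13:30-14:45, 16:15-17:30, 18:15-19:00 (add 2h to convert from UTC-2).
Ines and Jamal can make the full 12:45-13:30 slot — that's 2.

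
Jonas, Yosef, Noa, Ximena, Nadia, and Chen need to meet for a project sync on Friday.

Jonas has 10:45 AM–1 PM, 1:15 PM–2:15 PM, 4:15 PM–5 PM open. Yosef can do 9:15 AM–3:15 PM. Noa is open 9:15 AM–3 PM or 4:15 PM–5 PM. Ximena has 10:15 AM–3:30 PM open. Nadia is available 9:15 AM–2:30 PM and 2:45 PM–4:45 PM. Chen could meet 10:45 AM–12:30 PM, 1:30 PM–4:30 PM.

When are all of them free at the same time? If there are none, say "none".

10:45-12:30, 13:30-14:15

Jonas ∩ Yosef: 10:45-13:00, 13:15-14:15.
Jonas ∩ Yosef ∩ Noa: 10:45-13:00, 13:15-14:15.
Jonas ∩ Yosef ∩ Noa ∩ Ximena: 10:45-13:00, 13:15-14:15.
Jonas ∩ Yosef ∩ Noa ∩ Ximena ∩ Nadia: 10:45-13:00, 13:15-14:15.
Jonas ∩ Yosef ∩ Noa ∩ Ximena ∩ Nadia ∩ Chen: 10:45-12:30, 13:30-14:15.
Those are the intersection windows.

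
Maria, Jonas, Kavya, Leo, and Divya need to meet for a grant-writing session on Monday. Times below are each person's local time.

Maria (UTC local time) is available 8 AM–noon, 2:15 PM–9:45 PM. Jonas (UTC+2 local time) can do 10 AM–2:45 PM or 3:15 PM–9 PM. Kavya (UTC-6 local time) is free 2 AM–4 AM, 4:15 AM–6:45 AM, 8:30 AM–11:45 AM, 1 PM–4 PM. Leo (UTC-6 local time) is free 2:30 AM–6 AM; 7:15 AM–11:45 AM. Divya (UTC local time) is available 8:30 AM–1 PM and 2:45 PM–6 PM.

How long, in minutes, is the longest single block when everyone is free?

Maria in UTC: 08:00-12:00, 14:15-21:45.
Jonas in UTC: 08:00-12:45, 13:15-19:00 (subtract 2h to convert from UTC+2).
Kavya in UTC: 08:00-10:00, 10:15-12:45, 14:30-17:45, 19:00-22:00 (add 6h to convert from UTC-6).
Leo in UTC: 08:30-12:00, 13:15-17:45 (add 6h to convert from UTC-6).
Divya in UTC: 08:30-13:00, 14:45-18:00.
Maria ∩ Jonas: 08:00-12:00, 14:15-19:00.
Maria ∩ Jonas ∩ Kavya: 08:00-10:00, 10:15-12:00, 14:30-17:45.
Maria ∩ Jonas ∩ Kavya ∩ Leo: 08:30-10:00, 10:15-12:00, 14:30-17:45.
Maria ∩ Jonas ∩ Kavya ∩ Leo ∩ Divya: 08:30-10:00, 10:15-12:00, 14:45-17:45.
The longest is 14:45-17:45 at 180 minutes.

180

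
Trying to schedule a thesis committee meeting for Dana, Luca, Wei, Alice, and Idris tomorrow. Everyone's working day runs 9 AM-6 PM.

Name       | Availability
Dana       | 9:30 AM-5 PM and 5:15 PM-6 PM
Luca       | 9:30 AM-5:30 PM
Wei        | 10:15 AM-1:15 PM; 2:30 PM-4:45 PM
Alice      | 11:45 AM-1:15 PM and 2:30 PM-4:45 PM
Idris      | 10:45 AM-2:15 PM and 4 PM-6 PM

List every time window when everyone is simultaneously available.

11:45-13:15, 16:00-16:45

Dana ∩ Luca: 09:30-17:00, 17:15-17:30.
Dana ∩ Luca ∩ Wei: 10:15-13:15, 14:30-16:45.
Dana ∩ Luca ∩ Wei ∩ Alice: 11:45-13:15, 14:30-16:45.
Dana ∩ Luca ∩ Wei ∩ Alice ∩ Idris: 11:45-13:15, 16:00-16:45.
So the common availability across everyone is 11:45-13:15, 16:00-16:45.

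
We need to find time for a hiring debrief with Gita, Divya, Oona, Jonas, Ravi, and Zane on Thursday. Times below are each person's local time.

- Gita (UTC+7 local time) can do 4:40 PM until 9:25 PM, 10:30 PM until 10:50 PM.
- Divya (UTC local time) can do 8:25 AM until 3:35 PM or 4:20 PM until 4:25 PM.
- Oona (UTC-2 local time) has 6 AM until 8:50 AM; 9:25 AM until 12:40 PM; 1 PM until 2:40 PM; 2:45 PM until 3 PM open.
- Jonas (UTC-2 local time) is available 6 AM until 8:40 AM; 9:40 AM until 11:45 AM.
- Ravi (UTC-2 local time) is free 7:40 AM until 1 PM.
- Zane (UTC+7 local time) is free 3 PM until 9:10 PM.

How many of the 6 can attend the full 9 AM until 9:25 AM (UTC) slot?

4

Gita in UTC: 09:40-14:25, 15:30-15:50 (subtract 7h to convert from UTC+7).
Divya in UTC: 08:25-15:35, 16:20-16:25.
Oona in UTC: 08:00-10:50, 11:25-14:40, 15:00-16:40, 16:45-17:00 (add 2h to convert from UTC-2).
Jonas in UTC: 08:00-10:40, 11:40-13:45 (add 2h to convert from UTC-2).
Ravi in UTC: 09:40-15:00 (add 2h to convert from UTC-2).
Zane in UTC: 08:00-14:10 (subtract 7h to convert from UTC+7).
Divya, Oona, Jonas, and Zane can make the full 09:00-09:25 slot — that's 4.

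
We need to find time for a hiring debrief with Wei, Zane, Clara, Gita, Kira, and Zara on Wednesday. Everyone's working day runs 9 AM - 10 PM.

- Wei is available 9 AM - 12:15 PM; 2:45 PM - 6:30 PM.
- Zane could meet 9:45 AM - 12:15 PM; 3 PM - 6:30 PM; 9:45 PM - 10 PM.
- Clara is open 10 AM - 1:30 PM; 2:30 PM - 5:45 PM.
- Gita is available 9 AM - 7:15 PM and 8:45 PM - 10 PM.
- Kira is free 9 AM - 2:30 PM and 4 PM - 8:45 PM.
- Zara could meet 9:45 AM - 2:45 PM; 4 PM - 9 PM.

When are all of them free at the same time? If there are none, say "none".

10:00-12:15, 16:00-17:45

Wei ∩ Zane: 09:45-12:15, 15:00-18:30.
Wei ∩ Zane ∩ Clara: 10:00-12:15, 15:00-17:45.
Wei ∩ Zane ∩ Clara ∩ Gita: 10:00-12:15, 15:00-17:45.
Wei ∩ Zane ∩ Clara ∩ Gita ∩ Kira: 10:00-12:15, 16:00-17:45.
Wei ∩ Zane ∩ Clara ∩ Gita ∩ Kira ∩ Zara: 10:00-12:15, 16:00-17:45.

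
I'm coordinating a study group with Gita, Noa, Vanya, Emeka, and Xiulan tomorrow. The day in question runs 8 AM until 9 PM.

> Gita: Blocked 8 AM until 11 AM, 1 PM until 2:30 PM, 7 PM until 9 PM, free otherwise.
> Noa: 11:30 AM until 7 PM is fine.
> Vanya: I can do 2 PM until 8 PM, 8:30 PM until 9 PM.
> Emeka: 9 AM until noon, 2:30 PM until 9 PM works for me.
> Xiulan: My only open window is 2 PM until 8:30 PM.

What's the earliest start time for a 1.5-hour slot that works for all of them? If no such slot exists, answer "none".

14:30

Gita free: 11:00-13:00, 14:30-19:00 (invert busy blocks within the working day).
Noa free: 11:30-19:00.
Vanya free: 14:00-20:00, 20:30-21:00.
Emeka free: 09:00-12:00, 14:30-21:00.
Xiulan free: 14:00-20:30.
Gita ∩ Noa: 11:30-13:00, 14:30-19:00.
Gita ∩ Noa ∩ Vanya: 14:30-19:00.
Gita ∩ Noa ∩ Vanya ∩ Emeka: 14:30-19:00.
Gita ∩ Noa ∩ Vanya ∩ Emeka ∩ Xiulan: 14:30-19:00.
The first common window of at least 90 minutes is 14:30-19:00, so the earliest start is 14:30.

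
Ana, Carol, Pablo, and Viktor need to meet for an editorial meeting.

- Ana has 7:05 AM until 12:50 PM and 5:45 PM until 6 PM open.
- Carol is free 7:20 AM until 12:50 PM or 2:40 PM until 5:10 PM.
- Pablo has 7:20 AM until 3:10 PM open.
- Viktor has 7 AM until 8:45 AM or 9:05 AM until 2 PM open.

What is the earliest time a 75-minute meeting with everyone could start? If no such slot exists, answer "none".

Ana ∩ Carol: 07:20-12:50.
Ana ∩ Carol ∩ Pablo: 07:20-12:50.
Ana ∩ Carol ∩ Pablo ∩ Viktor: 07:20-08:45, 09:05-12:50.
The first common window of at least 75 minutes is 07:20-08:45, so the earliest start is 07:20.

07:20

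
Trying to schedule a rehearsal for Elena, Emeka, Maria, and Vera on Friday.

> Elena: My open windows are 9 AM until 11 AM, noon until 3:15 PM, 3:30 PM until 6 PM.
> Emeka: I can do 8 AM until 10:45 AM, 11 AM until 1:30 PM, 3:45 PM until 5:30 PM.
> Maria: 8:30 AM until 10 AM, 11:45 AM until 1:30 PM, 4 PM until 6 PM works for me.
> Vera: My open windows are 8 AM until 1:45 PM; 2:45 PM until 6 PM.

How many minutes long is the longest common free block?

Elena ∩ Emeka: 09:00-10:45, 12:00-13:30, 15:45-17:30.
Elena ∩ Emeka ∩ Maria: 09:00-10:00, 12:00-13:30, 16:00-17:30.
Elena ∩ Emeka ∩ Maria ∩ Vera: 09:00-10:00, 12:00-13:30, 16:00-17:30.
The longest is 12:00-13:30 at 90 minutes.

90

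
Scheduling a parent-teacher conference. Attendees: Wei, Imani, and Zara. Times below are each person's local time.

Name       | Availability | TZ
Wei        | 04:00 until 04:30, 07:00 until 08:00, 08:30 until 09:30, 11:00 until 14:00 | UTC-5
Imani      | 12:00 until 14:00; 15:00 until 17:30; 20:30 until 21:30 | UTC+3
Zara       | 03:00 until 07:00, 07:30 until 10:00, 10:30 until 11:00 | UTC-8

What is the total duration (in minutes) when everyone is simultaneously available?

150

Wei in UTC: 09:00-09:30, 12:00-13:00, 13:30-14:30, 16:00-19:00 (add 5h to convert from UTC-5).
Imani in UTC: 09:00-11:00, 12:00-14:30, 17:30-18:30 (subtract 3h to convert from UTC+3).
Zara in UTC: 11:00-15:00, 15:30-18:00, 18:30-19:00 (add 8h to convert from UTC-8).
Wei ∩ Imani: 09:00-09:30, 12:00-13:00, 13:30-14:30, 17:30-18:30.
Wei ∩ Imani ∩ Zara: 12:00-13:00, 13:30-14:30, 17:30-18:00.
Summing the common windows: 60 + 60 + 30 = 150 minutes.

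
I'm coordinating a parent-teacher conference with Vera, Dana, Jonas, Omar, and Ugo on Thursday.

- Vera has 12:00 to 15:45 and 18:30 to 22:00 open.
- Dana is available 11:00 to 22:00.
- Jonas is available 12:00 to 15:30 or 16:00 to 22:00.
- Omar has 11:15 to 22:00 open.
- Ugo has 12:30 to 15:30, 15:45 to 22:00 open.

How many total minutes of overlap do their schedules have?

390

Vera ∩ Dana: 12:00-15:45, 18:30-22:00.
Vera ∩ Dana ∩ Jonas: 12:00-15:30, 18:30-22:00.
Vera ∩ Dana ∩ Jonas ∩ Omar: 12:00-15:30, 18:30-22:00.
Vera ∩ Dana ∩ Jonas ∩ Omar ∩ Ugo: 12:30-15:30, 18:30-22:00.
Summing the common windows: 180 + 210 = 390 minutes.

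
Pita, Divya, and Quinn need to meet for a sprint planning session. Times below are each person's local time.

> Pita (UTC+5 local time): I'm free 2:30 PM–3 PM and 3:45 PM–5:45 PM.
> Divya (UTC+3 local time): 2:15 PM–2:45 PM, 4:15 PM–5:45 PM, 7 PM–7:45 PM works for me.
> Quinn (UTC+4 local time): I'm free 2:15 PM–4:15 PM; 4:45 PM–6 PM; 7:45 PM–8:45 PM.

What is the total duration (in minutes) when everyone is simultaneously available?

30

Pita in UTC: 09:30-10:00, 10:45-12:45 (subtract 5h to convert from UTC+5).
Divya in UTC: 11:15-11:45, 13:15-14:45, 16:00-16:45 (subtract 3h to convert from UTC+3).
Quinn in UTC: 10:15-12:15, 12:45-14:00, 15:45-16:45 (subtract 4h to convert from UTC+4).
Pita ∩ Divya: 11:15-11:45.
Pita ∩ Divya ∩ Quinn: 11:15-11:45.
That's a single block of 30 minutes.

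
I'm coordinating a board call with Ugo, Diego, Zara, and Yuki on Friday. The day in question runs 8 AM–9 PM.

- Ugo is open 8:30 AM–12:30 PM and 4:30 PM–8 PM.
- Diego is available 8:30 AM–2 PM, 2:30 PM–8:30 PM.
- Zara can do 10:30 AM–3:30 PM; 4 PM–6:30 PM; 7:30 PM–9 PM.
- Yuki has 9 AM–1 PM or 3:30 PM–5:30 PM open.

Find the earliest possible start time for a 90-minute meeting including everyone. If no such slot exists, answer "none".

Ugo ∩ Diego: 08:30-12:30, 16:30-20:00.
Ugo ∩ Diego ∩ Zara: 10:30-12:30, 16:30-18:30, 19:30-20:00.
Ugo ∩ Diego ∩ Zara ∩ Yuki: 10:30-12:30, 16:30-17:30.
The first common window of at least 90 minutes is 10:30-12:30, so the earliest start is 10:30.

10:30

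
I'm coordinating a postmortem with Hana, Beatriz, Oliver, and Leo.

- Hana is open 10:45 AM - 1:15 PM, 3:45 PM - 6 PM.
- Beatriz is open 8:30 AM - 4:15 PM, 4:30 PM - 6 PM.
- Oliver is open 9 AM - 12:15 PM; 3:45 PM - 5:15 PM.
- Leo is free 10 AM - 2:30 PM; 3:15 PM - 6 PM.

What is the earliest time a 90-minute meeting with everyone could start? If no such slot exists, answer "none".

Hana ∩ Beatriz: 10:45-13:15, 15:45-16:15, 16:30-18:00.
Hana ∩ Beatriz ∩ Oliver: 10:45-12:15, 15:45-16:15, 16:30-17:15.
Hana ∩ Beatriz ∩ Oliver ∩ Leo: 10:45-12:15, 15:45-16:15, 16:30-17:15.
The first common window of at least 90 minutes is 10:45-12:15, so the earliest start is 10:45.

10:45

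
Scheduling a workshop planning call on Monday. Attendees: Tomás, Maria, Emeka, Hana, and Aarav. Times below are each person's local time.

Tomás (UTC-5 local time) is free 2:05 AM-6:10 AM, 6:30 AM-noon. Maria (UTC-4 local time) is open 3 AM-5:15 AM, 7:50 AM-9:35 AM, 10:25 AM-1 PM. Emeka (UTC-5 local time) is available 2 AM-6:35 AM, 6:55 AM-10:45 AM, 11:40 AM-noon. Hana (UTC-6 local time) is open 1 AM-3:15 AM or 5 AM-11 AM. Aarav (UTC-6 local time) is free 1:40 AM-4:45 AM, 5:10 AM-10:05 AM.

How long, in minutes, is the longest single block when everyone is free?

100

Tomás in UTC: 07:05-11:10, 11:30-17:00 (add 5h to convert from UTC-5).
Maria in UTC: 07:00-09:15, 11:50-13:35, 14:25-17:00 (add 4h to convert from UTC-4).
Emeka in UTC: 07:00-11:35, 11:55-15:45, 16:40-17:00 (add 5h to convert from UTC-5).
Hana in UTC: 07:00-09:15, 11:00-17:00 (add 6h to convert from UTC-6).
Aarav in UTC: 07:40-10:45, 11:10-16:05 (add 6h to convert from UTC-6).
Tomás ∩ Maria: 07:05-09:15, 11:50-13:35, 14:25-17:00.
Tomás ∩ Maria ∩ Emeka: 07:05-09:15, 11:55-13:35, 14:25-15:45, 16:40-17:00.
Tomás ∩ Maria ∩ Emeka ∩ Hana: 07:05-09:15, 11:55-13:35, 14:25-15:45, 16:40-17:00.
Tomás ∩ Maria ∩ Emeka ∩ Hana ∩ Aarav: 07:40-09:15, 11:55-13:35, 14:25-15:45.
So the common availability across everyone is 07:40-09:15, 11:55-13:35, 14:25-15:45.
The longest is 11:55-13:35 at 100 minutes.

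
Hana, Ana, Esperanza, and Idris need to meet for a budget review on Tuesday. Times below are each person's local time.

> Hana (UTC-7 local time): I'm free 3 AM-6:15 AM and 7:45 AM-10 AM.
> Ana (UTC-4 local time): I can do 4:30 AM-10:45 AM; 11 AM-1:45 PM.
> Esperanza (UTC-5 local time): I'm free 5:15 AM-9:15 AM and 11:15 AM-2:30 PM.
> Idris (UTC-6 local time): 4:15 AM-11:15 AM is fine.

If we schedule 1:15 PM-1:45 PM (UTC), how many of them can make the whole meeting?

Hana in UTC: 10:00-13:15, 14:45-17:00 (add 7h to convert from UTC-7).
Ana in UTC: 08:30-14:45, 15:00-17:45 (add 4h to convert from UTC-4).
Esperanza in UTC: 10:15-14:15, 16:15-19:30 (add 5h to convert from UTC-5).
Idris in UTC: 10:15-17:15 (add 6h to convert from UTC-6).
Ana, Esperanza, and Idris can make the full 13:15-13:45 slot — that's 3.

3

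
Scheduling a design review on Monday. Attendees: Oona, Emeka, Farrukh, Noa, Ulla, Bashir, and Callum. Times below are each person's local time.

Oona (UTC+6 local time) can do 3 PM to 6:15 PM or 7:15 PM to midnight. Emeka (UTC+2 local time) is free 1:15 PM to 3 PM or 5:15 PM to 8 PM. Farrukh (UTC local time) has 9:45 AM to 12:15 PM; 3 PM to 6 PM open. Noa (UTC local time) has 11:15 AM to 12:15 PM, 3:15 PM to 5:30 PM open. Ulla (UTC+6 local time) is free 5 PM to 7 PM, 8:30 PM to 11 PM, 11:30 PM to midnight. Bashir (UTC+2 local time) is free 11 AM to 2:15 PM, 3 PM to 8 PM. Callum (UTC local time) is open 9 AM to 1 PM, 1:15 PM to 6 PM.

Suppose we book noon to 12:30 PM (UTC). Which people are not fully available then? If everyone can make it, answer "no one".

Oona in UTC: 09:00-12:15, 13:15-18:00 (subtract 6h to convert from UTC+6).
Emeka in UTC: 11:15-13:00, 15:15-18:00 (subtract 2h to convert from UTC+2).
Farrukh in UTC: 09:45-12:15, 15:00-18:00.
Noa in UTC: 11:15-12:15, 15:15-17:30.
Ulla in UTC: 11:00-13:00, 14:30-17:00, 17:30-18:00 (subtract 6h to convert from UTC+6).
Bashir in UTC: 09:00-12:15, 13:00-18:00 (subtract 2h to convert from UTC+2).
Callum in UTC: 09:00-13:00, 13:15-18:00.
Oona: not fully free for 12:00-12:30. Emeka: free for 12:00-12:30. Farrukh: not fully free for 12:00-12:30. Noa: not fully free for 12:00-12:30. Ulla: free for 12:00-12:30. Bashir: not fully free for 12:00-12:30. Callum: free for 12:00-12:30.

Bashir, Farrukh, Noa, Oona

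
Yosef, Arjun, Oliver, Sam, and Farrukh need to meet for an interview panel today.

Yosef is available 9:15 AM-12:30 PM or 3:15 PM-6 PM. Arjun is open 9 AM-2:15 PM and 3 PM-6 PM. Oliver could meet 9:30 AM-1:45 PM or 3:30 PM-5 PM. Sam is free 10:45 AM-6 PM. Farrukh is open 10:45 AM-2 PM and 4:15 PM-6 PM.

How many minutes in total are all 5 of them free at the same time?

150

Yosef ∩ Arjun: 09:15-12:30, 15:15-18:00.
Yosef ∩ Arjun ∩ Oliver: 09:30-12:30, 15:30-17:00.
Yosef ∩ Arjun ∩ Oliver ∩ Sam: 10:45-12:30, 15:30-17:00.
Yosef ∩ Arjun ∩ Oliver ∩ Sam ∩ Farrukh: 10:45-12:30, 16:15-17:00.
So the common availability across everyone is 10:45-12:30, 16:15-17:00.
Summing the common windows: 105 + 45 = 150 minutes.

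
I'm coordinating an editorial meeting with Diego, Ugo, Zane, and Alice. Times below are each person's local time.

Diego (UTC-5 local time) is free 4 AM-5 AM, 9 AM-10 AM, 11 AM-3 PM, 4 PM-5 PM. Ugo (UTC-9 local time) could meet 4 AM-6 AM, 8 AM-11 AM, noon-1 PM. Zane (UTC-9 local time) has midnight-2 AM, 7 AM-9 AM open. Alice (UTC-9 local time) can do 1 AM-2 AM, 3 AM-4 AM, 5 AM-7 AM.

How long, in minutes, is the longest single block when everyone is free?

Diego in UTC: 09:00-10:00, 14:00-15:00, 16:00-20:00, 21:00-22:00 (add 5h to convert from UTC-5).
Ugo in UTC: 13:00-15:00, 17:00-20:00, 21:00-22:00 (add 9h to convert from UTC-9).
Zane in UTC: 09:00-11:00, 16:00-18:00 (add 9h to convert from UTC-9).
Alice in UTC: 10:00-11:00, 12:00-13:00, 14:00-16:00 (add 9h to convert from UTC-9).
Diego ∩ Ugo: 14:00-15:00, 17:00-20:00, 21:00-22:00.
Diego ∩ Ugo ∩ Zane: 17:00-18:00.
Diego ∩ Ugo ∩ Zane ∩ Alice: ∅.
There is no time when everyone is free.
No common window exists, so the longest block is 0 minutes.

0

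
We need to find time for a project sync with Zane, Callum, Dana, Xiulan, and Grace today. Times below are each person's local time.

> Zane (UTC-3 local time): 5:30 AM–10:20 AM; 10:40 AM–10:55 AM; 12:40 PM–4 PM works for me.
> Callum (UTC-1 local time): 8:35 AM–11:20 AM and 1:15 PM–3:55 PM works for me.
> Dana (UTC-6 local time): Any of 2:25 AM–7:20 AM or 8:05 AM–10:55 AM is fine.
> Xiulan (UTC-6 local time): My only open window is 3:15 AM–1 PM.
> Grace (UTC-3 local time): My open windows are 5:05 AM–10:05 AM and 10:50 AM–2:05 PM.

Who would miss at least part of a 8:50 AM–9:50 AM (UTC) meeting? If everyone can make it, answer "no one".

Zane in UTC: 08:30-13:20, 13:40-13:55, 15:40-19:00 (add 3h to convert from UTC-3).
Callum in UTC: 09:35-12:20, 14:15-16:55 (add 1h to convert from UTC-1).
Dana in UTC: 08:25-13:20, 14:05-16:55 (add 6h to convert from UTC-6).
Xiulan in UTC: 09:15-19:00 (add 6h to convert from UTC-6).
Grace in UTC: 08:05-13:05, 13:50-17:05 (add 3h to convert from UTC-3).
Zane: free for 08:50-09:50. Callum: not fully free for 08:50-09:50. Dana: free for 08:50-09:50. Xiulan: not fully free for 08:50-09:50. Grace: free for 08:50-09:50.

Callum, Xiulan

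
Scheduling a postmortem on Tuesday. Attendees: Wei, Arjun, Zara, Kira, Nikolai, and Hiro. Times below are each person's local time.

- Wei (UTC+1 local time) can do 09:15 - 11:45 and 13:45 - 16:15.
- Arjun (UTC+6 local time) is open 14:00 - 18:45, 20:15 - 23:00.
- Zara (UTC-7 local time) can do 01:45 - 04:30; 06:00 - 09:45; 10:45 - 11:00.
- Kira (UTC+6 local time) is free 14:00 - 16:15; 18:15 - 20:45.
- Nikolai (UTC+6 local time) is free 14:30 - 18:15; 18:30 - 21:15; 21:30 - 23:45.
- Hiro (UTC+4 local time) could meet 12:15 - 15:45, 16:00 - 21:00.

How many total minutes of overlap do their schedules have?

Wei in UTC: 08:15-10:45, 12:45-15:15 (subtract 1h to convert from UTC+1).
Arjun in UTC: 08:00-12:45, 14:15-17:00 (subtract 6h to convert from UTC+6).
Zara in UTC: 08:45-11:30, 13:00-16:45, 17:45-18:00 (add 7h to convert from UTC-7).
Kira in UTC: 08:00-10:15, 12:15-14:45 (subtract 6h to convert from UTC+6).
Nikolai in UTC: 08:30-12:15, 12:30-15:15, 15:30-17:45 (subtract 6h to convert from UTC+6).
Hiro in UTC: 08:15-11:45, 12:00-17:00 (subtract 4h to convert from UTC+4).
Wei ∩ Arjun: 08:15-10:45, 14:15-15:15.
Wei ∩ Arjun ∩ Zara: 08:45-10:45, 14:15-15:15.
Wei ∩ Arjun ∩ Zara ∩ Kira: 08:45-10:15, 14:15-14:45.
Wei ∩ Arjun ∩ Zara ∩ Kira ∩ Nikolai: 08:45-10:15, 14:15-14:45.
Wei ∩ Arjun ∩ Zara ∩ Kira ∩ Nikolai ∩ Hiro: 08:45-10:15, 14:15-14:45.
Those are the intersection windows.
Summing the common windows: 90 + 30 = 120 minutes.

120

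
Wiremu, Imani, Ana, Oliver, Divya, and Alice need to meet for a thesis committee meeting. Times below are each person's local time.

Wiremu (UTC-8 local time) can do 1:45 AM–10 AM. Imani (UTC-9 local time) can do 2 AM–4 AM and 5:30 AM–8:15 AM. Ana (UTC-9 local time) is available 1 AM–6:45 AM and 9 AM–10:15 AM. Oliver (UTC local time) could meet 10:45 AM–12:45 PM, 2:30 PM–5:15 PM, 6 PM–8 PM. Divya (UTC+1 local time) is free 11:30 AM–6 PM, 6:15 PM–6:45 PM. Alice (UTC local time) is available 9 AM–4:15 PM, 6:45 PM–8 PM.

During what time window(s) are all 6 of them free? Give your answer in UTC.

Wiremu in UTC: 09:45-18:00 (add 8h to convert from UTC-8).
Imani in UTC: 11:00-13:00, 14:30-17:15 (add 9h to convert from UTC-9).
Ana in UTC: 10:00-15:45, 18:00-19:15 (add 9h to convert from UTC-9).
Oliver in UTC: 10:45-12:45, 14:30-17:15, 18:00-20:00.
Divya in UTC: 10:30-17:00, 17:15-17:45 (subtract 1h to convert from UTC+1).
Alice in UTC: 09:00-16:15, 18:45-20:00.
Wiremu ∩ Imani: 11:00-13:00, 14:30-17:15.
Wiremu ∩ Imani ∩ Ana: 11:00-13:00, 14:30-15:45.
Wiremu ∩ Imani ∩ Ana ∩ Oliver: 11:00-12:45, 14:30-15:45.
Wiremu ∩ Imani ∩ Ana ∩ Oliver ∩ Divya: 11:00-12:45, 14:30-15:45.
Wiremu ∩ Imani ∩ Ana ∩ Oliver ∩ Divya ∩ Alice: 11:00-12:45, 14:30-15:45.

11:00-12:45, 14:30-15:45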